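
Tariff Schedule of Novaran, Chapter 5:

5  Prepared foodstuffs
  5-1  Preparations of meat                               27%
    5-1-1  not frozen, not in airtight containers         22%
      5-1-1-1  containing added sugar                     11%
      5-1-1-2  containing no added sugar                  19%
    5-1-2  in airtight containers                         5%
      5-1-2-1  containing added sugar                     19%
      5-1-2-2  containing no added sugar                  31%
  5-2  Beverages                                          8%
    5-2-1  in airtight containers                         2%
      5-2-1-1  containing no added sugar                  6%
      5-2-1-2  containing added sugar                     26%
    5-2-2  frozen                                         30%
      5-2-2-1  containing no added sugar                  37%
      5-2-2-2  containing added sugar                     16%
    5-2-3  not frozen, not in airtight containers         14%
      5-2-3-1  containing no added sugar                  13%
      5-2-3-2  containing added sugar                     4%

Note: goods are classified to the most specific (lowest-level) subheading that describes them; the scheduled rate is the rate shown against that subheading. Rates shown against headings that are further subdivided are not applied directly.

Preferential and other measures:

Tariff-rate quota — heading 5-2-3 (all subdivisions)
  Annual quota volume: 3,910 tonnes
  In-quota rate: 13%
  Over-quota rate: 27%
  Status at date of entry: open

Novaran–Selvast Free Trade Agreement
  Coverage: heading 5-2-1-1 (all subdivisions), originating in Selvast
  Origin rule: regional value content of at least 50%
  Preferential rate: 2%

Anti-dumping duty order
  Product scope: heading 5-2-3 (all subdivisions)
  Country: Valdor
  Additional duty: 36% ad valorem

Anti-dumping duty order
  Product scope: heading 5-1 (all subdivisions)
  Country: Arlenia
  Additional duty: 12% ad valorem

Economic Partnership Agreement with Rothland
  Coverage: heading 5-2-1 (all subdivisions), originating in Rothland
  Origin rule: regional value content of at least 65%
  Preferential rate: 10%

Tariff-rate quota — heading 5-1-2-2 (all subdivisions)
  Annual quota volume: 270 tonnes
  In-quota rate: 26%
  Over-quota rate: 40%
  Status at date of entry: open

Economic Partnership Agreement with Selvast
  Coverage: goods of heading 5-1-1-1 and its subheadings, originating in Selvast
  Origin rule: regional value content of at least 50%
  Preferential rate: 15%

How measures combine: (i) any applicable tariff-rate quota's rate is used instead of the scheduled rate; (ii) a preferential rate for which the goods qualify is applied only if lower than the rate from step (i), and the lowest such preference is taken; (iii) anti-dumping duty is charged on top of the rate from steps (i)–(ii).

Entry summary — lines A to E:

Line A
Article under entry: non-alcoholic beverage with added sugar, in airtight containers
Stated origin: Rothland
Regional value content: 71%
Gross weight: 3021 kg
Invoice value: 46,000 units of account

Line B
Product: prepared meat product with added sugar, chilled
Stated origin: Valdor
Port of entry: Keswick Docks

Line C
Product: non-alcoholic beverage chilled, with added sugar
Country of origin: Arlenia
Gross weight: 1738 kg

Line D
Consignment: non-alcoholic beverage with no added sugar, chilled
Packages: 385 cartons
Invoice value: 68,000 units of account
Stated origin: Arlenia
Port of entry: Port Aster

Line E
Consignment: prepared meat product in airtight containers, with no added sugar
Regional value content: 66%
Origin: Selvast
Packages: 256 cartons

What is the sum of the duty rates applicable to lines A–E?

73%

Line A: non-alcoholic beverage → 5-2; in airtight containers → 5-2-1; with added sugar → 5-2-1-2. Scheduled 26%. Rothland agreement on 5-2-1: RVC ≥ 65% → 10% available; preferential 10%. → 10%.
Line B: prepared meat product → 5-1; chilled → 5-1-1; with added sugar → 5-1-1-1. Scheduled 11%. No special measure applies. → 11%.
Line C: non-alcoholic beverage → 5-2; chilled → 5-2-3; with added sugar → 5-2-3-2. Scheduled 4%. quota on 5-2-3 open → in-quota 13%. → 13%.
Line D: non-alcoholic beverage → 5-2; chilled → 5-2-3; with no added sugar → 5-2-3-1. Scheduled 13%. quota on 5-2-3 open → in-quota 13%. → 13%.
Line E: prepared meat product → 5-1; in airtight containers → 5-1-2; with no added sugar → 5-1-2-2. Scheduled 31%. quota on 5-1-2-2 open → in-quota 26%; Selvast agreement on 5-2-1-1: 5-1-2-2 not covered; Selvast agreement on 5-1-1-1: 5-1-2-2 not covered. → 26%.
Sum: 10% + 11% + 13% + 13% + 26% = 73%.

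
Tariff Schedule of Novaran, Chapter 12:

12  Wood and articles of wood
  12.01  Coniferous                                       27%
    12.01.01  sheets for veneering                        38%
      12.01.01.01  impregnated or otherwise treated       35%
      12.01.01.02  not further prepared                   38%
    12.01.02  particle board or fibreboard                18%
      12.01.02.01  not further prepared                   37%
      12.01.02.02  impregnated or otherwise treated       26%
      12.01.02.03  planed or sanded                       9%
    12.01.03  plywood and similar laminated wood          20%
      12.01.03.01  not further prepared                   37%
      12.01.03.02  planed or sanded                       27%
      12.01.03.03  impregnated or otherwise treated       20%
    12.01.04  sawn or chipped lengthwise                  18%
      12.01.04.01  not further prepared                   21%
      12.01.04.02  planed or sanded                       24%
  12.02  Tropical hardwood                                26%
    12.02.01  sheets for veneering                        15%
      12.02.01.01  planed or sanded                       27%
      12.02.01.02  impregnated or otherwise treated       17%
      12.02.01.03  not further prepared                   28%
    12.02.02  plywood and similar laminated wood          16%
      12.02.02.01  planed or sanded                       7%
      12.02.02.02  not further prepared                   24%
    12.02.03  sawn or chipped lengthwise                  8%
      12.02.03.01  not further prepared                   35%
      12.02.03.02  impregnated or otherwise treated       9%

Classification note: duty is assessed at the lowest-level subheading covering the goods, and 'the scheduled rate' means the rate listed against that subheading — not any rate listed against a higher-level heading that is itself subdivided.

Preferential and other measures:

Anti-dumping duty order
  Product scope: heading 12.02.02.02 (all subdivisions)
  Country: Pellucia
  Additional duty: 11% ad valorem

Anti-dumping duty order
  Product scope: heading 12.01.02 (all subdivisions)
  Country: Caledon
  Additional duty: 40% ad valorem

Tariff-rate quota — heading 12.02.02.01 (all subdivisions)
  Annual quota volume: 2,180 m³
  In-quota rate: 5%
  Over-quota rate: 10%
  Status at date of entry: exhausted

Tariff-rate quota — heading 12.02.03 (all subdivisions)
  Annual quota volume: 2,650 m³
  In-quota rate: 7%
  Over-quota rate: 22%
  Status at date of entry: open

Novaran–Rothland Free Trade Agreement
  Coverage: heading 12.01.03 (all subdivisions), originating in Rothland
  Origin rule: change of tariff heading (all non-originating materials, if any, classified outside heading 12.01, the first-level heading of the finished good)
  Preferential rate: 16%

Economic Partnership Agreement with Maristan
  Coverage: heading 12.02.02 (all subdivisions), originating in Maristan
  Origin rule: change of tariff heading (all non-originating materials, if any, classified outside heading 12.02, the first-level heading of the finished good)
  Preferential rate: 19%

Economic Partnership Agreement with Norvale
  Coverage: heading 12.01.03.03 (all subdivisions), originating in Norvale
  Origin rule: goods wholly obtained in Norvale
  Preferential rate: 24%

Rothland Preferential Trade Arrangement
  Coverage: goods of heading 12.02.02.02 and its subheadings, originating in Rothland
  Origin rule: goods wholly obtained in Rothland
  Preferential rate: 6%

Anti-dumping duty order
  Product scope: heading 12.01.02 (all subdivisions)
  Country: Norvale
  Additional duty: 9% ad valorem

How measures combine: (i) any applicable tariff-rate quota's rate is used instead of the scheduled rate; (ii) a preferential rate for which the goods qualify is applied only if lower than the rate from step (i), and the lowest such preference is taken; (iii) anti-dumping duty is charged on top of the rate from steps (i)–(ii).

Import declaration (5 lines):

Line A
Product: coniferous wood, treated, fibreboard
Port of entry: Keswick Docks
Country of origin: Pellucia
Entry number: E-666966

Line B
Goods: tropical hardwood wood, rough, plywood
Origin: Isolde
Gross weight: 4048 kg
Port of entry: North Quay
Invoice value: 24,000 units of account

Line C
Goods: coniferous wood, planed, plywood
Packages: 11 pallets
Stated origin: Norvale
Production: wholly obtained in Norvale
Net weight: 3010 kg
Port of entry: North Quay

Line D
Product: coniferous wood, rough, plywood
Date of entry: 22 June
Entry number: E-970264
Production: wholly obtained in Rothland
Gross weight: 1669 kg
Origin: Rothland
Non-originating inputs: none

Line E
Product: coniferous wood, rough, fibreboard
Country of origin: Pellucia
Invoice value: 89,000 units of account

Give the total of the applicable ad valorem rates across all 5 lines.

Line A: coniferous → 12.01; fibreboard → 12.01.02; treated → 12.01.02.02. Scheduled 26%. No special measure applies. → 26%.
Line B: tropical hardwood → 12.02; plywood → 12.02.02; rough → 12.02.02.02. Scheduled 24%. No special measure applies. → 24%.
Line C: coniferous → 12.01; plywood → 12.01.03; planed → 12.01.03.02. Scheduled 27%. Norvale agreement on 12.01.03.03: 12.01.03.02 not covered. → 27%.
Line D: coniferous → 12.01; plywood → 12.01.03; rough → 12.01.03.01. Scheduled 37%. Rothland agreement on 12.01.03: CTH met → 16% available; Rothland agreement on 12.02.02.02: 12.01.03.01 not covered; preferential 16%. → 16%.
Line E: coniferous → 12.01; fibreboard → 12.01.02; rough → 12.01.02.01. Scheduled 37%. No special measure applies. → 37%.
Sum: 26% + 24% + 27% + 16% + 37% = 130%.

130%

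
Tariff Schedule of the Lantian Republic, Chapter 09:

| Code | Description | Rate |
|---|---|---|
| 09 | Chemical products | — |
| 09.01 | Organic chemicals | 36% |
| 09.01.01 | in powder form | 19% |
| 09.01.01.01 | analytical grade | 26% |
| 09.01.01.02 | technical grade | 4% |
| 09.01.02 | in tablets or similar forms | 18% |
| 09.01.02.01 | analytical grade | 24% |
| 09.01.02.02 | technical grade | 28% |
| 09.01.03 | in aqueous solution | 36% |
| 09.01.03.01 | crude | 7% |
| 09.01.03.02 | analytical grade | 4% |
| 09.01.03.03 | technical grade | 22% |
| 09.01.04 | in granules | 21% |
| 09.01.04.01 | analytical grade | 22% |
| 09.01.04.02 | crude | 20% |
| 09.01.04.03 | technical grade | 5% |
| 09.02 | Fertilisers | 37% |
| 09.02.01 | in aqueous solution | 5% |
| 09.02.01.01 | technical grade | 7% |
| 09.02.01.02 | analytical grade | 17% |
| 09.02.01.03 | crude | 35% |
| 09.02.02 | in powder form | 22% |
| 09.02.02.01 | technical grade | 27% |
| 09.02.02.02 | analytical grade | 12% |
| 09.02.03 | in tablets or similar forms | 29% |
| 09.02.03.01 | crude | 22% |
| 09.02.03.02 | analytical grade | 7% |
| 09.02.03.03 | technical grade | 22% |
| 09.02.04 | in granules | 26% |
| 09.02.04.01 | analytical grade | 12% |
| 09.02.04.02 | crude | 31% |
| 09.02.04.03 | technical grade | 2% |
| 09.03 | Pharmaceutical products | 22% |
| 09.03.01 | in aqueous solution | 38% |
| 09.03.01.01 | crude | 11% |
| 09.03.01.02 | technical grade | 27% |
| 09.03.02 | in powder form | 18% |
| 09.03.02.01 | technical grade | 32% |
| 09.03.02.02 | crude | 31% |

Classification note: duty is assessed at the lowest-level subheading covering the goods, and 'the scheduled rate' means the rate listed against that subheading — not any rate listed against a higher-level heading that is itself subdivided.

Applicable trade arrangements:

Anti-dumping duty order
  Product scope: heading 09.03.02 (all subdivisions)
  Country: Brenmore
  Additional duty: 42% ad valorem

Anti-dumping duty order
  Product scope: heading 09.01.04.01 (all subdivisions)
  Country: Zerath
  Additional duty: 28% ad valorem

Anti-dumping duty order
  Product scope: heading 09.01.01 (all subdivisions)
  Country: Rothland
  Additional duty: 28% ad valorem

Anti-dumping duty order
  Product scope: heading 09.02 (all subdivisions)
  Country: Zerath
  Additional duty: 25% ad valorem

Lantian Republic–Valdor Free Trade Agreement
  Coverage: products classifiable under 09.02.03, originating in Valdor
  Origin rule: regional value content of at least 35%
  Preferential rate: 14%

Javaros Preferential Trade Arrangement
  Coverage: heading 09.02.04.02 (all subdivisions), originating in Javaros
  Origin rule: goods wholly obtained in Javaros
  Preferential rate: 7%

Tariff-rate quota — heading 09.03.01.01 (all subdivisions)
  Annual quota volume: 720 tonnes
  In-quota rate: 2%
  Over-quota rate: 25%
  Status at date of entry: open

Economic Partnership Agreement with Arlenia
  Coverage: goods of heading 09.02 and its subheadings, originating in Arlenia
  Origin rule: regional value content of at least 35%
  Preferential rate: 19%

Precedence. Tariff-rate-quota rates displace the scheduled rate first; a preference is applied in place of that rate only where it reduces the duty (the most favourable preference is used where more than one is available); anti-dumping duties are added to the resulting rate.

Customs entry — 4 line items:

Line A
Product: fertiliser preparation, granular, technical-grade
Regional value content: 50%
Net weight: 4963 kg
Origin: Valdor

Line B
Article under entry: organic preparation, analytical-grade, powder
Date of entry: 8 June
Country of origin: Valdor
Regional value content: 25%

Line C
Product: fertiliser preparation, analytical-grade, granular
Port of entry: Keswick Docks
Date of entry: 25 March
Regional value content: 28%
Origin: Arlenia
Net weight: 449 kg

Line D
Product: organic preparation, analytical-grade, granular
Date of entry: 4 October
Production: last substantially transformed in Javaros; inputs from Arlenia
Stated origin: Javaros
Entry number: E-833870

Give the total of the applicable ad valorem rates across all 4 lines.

62%

Line A: fertiliser → 09.02; granular → 09.02.04; technical-grade → 09.02.04.03. Scheduled 2%. Valdor agreement on 09.02.03: 09.02.04.03 not covered. → 2%.
Line B: organic → 09.01; powder → 09.01.01; analytical-grade → 09.01.01.01. Scheduled 26%. Valdor agreement on 09.02.03: 09.01.01.01 not covered. → 26%.
Line C: fertiliser → 09.02; granular → 09.02.04; analytical-grade → 09.02.04.01. Scheduled 12%. Arlenia agreement on 09.02: RVC < 35%. → 12%.
Line D: organic → 09.01; granular → 09.01.04; analytical-grade → 09.01.04.01. Scheduled 22%. Javaros agreement on 09.02.04.02: 09.01.04.01 not covered. → 22%.
Sum: 2% + 26% + 12% + 22% = 62%.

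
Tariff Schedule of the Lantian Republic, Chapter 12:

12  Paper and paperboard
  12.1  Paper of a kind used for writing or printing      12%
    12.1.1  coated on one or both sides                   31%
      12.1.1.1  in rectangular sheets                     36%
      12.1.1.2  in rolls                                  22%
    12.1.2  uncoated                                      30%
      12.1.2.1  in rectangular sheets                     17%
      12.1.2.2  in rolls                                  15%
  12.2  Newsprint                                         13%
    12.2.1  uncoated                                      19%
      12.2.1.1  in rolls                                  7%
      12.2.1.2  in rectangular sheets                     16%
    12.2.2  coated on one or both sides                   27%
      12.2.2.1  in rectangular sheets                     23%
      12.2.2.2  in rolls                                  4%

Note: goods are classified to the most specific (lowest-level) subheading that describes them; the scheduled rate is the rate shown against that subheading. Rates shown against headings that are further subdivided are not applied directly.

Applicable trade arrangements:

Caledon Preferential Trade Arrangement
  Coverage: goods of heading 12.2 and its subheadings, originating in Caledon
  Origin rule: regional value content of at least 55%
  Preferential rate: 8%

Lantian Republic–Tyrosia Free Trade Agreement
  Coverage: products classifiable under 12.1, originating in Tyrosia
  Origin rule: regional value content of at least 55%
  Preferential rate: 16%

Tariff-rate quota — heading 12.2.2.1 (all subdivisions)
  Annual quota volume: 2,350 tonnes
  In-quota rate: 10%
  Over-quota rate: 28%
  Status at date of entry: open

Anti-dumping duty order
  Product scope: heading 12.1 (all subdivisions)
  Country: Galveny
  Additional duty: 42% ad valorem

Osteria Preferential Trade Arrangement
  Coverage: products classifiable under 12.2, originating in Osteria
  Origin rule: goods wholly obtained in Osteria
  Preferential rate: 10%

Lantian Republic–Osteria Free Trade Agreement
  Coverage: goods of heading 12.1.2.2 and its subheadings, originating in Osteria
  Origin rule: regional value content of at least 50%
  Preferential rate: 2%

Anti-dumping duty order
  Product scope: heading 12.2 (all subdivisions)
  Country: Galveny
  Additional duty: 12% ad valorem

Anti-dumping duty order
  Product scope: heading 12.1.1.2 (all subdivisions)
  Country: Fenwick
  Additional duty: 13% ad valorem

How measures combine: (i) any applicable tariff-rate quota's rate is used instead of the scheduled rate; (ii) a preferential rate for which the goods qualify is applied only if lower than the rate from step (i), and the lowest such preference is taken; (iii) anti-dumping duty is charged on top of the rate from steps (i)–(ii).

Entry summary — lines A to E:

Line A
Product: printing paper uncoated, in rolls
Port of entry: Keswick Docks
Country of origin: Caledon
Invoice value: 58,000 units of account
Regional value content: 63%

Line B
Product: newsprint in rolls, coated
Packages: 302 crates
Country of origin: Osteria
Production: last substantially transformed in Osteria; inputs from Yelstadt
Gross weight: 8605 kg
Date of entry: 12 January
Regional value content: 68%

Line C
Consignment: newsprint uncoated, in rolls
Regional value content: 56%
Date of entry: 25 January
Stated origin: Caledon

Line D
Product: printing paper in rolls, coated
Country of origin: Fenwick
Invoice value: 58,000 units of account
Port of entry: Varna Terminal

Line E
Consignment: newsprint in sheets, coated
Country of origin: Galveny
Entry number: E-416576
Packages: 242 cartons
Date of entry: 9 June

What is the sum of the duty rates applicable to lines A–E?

Line A: printing paper → 12.1; uncoated → 12.1.2; in rolls → 12.1.2.2. Scheduled 15%. Caledon agreement on 12.2: 12.1.2.2 not covered. → 15%.
Line B: newsprint → 12.2; coated → 12.2.2; in rolls → 12.2.2.2. Scheduled 4%. Osteria agreement on 12.2: not wholly obtained; Osteria agreement on 12.1.2.2: 12.2.2.2 not covered. → 4%.
Line C: newsprint → 12.2; uncoated → 12.2.1; in rolls → 12.2.1.1. Scheduled 7%. Caledon agreement on 12.2: RVC ≥ 55% → 8% available; preference 8% not lower than 7% → no reduction. → 7%.
Line D: printing paper → 12.1; coated → 12.1.1; in rolls → 12.1.1.2. Scheduled 22%. anti-dumping (Fenwick, 12.1.1.2): +13%; total 22% + 13% = 35%. → 35%.
Line E: newsprint → 12.2; coated → 12.2.2; in sheets → 12.2.2.1. Scheduled 23%. quota on 12.2.2.1 open → in-quota 10%; anti-dumping (Galveny, 12.2): +12%; total 10% + 12% = 22%. → 22%.
Sum: 15% + 4% + 7% + 35% + 22% = 83%.

83%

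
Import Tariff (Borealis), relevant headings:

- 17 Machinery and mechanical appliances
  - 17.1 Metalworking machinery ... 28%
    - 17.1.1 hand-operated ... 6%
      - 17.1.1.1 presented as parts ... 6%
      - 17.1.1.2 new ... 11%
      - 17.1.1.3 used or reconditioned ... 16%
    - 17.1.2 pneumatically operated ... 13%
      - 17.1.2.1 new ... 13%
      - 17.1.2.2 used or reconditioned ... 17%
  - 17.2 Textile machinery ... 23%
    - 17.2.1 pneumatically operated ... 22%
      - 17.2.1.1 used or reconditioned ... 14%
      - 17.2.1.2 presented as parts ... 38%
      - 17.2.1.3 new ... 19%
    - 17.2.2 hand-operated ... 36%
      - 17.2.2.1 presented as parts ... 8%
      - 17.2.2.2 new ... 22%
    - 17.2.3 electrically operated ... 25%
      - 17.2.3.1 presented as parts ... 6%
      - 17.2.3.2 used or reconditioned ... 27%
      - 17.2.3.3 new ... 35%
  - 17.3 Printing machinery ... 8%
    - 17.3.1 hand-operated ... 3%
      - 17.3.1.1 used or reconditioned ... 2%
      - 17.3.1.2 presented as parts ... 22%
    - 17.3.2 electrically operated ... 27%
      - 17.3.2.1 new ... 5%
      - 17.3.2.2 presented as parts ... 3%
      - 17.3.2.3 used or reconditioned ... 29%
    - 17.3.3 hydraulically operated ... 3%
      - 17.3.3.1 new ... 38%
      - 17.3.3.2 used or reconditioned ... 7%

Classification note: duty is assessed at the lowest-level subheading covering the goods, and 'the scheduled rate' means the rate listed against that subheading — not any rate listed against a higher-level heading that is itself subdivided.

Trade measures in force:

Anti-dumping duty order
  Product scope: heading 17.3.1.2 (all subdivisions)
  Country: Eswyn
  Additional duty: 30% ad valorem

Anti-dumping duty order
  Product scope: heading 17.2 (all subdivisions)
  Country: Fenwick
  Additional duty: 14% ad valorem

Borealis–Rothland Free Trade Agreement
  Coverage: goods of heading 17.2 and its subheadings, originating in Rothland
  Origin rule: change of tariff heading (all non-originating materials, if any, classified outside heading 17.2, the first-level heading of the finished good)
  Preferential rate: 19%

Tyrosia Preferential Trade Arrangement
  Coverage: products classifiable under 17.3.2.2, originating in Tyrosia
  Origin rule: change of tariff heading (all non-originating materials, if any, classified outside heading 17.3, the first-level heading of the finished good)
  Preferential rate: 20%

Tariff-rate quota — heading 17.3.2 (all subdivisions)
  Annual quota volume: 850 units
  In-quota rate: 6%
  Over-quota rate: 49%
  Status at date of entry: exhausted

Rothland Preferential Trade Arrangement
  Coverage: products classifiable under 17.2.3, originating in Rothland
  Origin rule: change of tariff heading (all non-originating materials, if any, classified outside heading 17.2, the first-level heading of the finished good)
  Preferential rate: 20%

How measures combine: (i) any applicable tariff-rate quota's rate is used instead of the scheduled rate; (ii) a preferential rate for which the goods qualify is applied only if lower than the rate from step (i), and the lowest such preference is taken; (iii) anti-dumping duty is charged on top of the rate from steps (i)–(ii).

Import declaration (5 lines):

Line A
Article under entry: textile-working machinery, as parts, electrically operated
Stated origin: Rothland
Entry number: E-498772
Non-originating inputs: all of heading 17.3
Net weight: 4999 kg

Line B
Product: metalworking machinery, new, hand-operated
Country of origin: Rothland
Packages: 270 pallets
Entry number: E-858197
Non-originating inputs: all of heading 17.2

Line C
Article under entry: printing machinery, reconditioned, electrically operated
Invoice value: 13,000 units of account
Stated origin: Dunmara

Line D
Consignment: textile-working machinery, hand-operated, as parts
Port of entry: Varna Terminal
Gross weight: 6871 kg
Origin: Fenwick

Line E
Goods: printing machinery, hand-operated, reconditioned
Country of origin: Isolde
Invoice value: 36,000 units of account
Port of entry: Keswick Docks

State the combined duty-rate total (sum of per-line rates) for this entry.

Line A: textile-working → 17.2; electrically operated → 17.2.3; as parts → 17.2.3.1. Scheduled 6%. Rothland agreement on 17.2: CTH met → 19% available; Rothland agreement on 17.2.3: CTH met → 20% available; preference 19% not lower than 6% → no reduction. → 6%.
Line B: metalworking → 17.1; hand-operated → 17.1.1; new → 17.1.1.2. Scheduled 11%. Rothland agreement on 17.2: 17.1.1.2 not covered; Rothland agreement on 17.2.3: 17.1.1.2 not covered. → 11%.
Line C: printing → 17.3; electrically operated → 17.3.2; reconditioned → 17.3.2.3. Scheduled 29%. quota on 17.3.2 exhausted → over-quota 49%. → 49%.
Line D: textile-working → 17.2; hand-operated → 17.2.2; as parts → 17.2.2.1. Scheduled 8%. anti-dumping (Fenwick, 17.2): +14%; total 8% + 14% = 22%. → 22%.
Line E: printing → 17.3; hand-operated → 17.3.1; reconditioned → 17.3.1.1. Scheduled 2%. No special measure applies. → 2%.
Sum: 6% + 11% + 49% + 22% + 2% = 90%.

90%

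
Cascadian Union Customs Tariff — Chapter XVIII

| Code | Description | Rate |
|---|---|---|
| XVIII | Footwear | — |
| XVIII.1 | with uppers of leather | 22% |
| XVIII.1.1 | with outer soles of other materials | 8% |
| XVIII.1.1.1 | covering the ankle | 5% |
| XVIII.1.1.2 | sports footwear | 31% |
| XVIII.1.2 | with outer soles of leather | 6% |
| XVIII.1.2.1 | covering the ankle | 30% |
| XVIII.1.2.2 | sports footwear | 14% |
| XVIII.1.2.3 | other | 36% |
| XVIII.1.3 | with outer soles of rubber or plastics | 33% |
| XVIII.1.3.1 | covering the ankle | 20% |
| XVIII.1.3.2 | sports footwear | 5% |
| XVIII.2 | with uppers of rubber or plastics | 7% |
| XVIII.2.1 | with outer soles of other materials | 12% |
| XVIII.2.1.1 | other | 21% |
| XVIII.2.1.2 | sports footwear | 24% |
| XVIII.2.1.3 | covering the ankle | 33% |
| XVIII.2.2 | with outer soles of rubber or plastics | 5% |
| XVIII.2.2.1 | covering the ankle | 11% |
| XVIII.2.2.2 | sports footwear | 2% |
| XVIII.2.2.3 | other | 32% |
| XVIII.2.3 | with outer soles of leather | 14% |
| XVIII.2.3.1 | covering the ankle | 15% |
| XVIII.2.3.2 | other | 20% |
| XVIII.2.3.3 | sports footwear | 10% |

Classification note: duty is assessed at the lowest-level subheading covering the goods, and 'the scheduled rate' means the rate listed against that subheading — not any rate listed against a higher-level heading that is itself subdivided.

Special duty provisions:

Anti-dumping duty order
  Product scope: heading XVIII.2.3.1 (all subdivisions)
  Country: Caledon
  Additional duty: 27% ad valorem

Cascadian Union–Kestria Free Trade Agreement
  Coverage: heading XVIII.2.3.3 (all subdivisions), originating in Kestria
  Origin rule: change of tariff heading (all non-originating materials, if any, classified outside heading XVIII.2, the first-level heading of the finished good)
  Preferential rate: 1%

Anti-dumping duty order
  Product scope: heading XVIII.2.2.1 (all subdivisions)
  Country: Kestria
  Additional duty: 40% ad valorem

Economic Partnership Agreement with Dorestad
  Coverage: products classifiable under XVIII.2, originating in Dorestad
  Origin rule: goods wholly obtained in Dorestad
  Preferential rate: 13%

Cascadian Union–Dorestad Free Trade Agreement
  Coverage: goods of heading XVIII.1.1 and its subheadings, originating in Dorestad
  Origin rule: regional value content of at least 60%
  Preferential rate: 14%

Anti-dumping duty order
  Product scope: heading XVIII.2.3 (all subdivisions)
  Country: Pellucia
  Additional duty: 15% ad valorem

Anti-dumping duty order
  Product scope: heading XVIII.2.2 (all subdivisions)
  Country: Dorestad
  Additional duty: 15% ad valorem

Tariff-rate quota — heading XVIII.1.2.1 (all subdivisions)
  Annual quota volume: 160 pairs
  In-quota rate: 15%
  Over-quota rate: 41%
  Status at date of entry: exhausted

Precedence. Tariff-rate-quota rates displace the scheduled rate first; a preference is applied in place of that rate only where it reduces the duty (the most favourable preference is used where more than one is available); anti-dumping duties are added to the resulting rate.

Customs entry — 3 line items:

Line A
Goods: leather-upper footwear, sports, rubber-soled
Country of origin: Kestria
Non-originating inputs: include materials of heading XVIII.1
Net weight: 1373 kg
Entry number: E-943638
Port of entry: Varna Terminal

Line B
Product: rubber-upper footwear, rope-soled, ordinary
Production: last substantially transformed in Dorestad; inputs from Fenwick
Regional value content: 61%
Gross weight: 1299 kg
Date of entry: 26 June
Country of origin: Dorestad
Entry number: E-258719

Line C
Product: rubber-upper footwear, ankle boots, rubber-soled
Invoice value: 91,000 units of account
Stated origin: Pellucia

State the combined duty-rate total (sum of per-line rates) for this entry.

Line A: leather-upper → XVIII.1; rubber-soled → XVIII.1.3; sports → XVIII.1.3.2. Scheduled 5%. Kestria agreement on XVIII.2.3.3: XVIII.1.3.2 not covered. → 5%.
Line B: rubber-upper → XVIII.2; rope-soled → XVIII.2.1; ordinary → XVIII.2.1.1. Scheduled 21%. Dorestad agreement on XVIII.2: not wholly obtained; Dorestad agreement on XVIII.1.1: XVIII.2.1.1 not covered. → 21%.
Line C: rubber-upper → XVIII.2; rubber-soled → XVIII.2.2; ankle boots → XVIII.2.2.1. Scheduled 11%. No special measure applies. → 11%.
Sum: 5% + 21% + 11% = 37%.

37%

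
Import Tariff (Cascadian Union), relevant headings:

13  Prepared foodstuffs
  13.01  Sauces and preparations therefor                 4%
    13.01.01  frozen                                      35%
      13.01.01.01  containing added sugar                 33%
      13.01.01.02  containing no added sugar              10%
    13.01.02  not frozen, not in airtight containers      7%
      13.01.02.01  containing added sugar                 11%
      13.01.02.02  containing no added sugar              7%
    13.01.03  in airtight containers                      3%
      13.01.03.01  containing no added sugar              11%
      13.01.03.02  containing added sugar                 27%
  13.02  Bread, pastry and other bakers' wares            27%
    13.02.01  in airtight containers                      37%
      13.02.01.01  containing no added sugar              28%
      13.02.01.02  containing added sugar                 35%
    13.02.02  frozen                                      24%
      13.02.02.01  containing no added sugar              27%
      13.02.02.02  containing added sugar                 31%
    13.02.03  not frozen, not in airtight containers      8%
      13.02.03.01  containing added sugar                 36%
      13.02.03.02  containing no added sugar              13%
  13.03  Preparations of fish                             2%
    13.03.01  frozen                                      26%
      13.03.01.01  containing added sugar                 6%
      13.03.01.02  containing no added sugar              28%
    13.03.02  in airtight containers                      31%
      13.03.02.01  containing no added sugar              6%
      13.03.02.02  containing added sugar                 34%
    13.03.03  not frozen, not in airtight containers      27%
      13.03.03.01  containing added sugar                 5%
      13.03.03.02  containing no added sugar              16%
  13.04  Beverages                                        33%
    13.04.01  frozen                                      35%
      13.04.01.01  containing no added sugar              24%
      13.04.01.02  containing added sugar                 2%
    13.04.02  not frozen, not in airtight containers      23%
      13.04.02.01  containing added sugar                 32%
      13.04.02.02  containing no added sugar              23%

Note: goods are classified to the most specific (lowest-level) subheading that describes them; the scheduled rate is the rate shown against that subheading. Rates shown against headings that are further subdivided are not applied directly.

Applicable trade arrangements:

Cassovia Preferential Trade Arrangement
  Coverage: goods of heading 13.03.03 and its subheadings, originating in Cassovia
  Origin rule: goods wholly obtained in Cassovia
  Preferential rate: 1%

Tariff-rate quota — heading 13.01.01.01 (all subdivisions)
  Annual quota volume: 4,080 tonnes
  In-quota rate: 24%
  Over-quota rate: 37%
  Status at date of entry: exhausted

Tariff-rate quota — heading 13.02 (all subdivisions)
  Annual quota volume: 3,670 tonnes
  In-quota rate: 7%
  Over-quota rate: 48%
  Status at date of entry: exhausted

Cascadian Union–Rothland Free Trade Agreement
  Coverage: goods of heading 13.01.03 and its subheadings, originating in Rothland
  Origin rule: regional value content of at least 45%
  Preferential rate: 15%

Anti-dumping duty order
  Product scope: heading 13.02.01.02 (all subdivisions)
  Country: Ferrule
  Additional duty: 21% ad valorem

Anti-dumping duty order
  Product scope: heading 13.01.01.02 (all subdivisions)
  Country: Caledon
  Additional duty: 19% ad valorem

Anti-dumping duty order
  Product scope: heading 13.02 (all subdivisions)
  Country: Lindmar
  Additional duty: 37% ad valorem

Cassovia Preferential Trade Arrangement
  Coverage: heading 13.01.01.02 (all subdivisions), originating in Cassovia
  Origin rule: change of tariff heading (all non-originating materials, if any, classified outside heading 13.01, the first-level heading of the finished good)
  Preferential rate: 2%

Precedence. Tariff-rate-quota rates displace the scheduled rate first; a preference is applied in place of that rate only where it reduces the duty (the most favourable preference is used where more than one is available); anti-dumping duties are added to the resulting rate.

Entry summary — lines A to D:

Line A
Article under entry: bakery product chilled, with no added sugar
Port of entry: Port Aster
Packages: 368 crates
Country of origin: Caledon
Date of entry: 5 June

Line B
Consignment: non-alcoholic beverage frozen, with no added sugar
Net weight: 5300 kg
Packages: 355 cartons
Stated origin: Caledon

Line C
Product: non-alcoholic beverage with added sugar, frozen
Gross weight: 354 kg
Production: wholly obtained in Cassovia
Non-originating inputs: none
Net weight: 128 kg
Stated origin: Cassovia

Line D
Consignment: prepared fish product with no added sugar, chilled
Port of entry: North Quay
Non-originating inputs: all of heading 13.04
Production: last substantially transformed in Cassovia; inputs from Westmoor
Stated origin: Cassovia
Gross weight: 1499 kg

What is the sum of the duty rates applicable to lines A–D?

Line A: bakery product → 13.02; chilled → 13.02.03; with no added sugar → 13.02.03.02. Scheduled 13%. quota on 13.02 exhausted → over-quota 48%. → 48%.
Line B: non-alcoholic beverage → 13.04; frozen → 13.04.01; with no added sugar → 13.04.01.01. Scheduled 24%. No special measure applies. → 24%.
Line C: non-alcoholic beverage → 13.04; frozen → 13.04.01; with added sugar → 13.04.01.02. Scheduled 2%. Cassovia agreement on 13.03.03: 13.04.01.02 not covered; Cassovia agreement on 13.01.01.02: 13.04.01.02 not covered. → 2%.
Line D: prepared fish product → 13.03; chilled → 13.03.03; with no added sugar → 13.03.03.02. Scheduled 16%. Cassovia agreement on 13.03.03: not wholly obtained; Cassovia agreement on 13.01.01.02: 13.03.03.02 not covered. → 16%.
Sum: 48% + 24% + 2% + 16% = 90%.

90%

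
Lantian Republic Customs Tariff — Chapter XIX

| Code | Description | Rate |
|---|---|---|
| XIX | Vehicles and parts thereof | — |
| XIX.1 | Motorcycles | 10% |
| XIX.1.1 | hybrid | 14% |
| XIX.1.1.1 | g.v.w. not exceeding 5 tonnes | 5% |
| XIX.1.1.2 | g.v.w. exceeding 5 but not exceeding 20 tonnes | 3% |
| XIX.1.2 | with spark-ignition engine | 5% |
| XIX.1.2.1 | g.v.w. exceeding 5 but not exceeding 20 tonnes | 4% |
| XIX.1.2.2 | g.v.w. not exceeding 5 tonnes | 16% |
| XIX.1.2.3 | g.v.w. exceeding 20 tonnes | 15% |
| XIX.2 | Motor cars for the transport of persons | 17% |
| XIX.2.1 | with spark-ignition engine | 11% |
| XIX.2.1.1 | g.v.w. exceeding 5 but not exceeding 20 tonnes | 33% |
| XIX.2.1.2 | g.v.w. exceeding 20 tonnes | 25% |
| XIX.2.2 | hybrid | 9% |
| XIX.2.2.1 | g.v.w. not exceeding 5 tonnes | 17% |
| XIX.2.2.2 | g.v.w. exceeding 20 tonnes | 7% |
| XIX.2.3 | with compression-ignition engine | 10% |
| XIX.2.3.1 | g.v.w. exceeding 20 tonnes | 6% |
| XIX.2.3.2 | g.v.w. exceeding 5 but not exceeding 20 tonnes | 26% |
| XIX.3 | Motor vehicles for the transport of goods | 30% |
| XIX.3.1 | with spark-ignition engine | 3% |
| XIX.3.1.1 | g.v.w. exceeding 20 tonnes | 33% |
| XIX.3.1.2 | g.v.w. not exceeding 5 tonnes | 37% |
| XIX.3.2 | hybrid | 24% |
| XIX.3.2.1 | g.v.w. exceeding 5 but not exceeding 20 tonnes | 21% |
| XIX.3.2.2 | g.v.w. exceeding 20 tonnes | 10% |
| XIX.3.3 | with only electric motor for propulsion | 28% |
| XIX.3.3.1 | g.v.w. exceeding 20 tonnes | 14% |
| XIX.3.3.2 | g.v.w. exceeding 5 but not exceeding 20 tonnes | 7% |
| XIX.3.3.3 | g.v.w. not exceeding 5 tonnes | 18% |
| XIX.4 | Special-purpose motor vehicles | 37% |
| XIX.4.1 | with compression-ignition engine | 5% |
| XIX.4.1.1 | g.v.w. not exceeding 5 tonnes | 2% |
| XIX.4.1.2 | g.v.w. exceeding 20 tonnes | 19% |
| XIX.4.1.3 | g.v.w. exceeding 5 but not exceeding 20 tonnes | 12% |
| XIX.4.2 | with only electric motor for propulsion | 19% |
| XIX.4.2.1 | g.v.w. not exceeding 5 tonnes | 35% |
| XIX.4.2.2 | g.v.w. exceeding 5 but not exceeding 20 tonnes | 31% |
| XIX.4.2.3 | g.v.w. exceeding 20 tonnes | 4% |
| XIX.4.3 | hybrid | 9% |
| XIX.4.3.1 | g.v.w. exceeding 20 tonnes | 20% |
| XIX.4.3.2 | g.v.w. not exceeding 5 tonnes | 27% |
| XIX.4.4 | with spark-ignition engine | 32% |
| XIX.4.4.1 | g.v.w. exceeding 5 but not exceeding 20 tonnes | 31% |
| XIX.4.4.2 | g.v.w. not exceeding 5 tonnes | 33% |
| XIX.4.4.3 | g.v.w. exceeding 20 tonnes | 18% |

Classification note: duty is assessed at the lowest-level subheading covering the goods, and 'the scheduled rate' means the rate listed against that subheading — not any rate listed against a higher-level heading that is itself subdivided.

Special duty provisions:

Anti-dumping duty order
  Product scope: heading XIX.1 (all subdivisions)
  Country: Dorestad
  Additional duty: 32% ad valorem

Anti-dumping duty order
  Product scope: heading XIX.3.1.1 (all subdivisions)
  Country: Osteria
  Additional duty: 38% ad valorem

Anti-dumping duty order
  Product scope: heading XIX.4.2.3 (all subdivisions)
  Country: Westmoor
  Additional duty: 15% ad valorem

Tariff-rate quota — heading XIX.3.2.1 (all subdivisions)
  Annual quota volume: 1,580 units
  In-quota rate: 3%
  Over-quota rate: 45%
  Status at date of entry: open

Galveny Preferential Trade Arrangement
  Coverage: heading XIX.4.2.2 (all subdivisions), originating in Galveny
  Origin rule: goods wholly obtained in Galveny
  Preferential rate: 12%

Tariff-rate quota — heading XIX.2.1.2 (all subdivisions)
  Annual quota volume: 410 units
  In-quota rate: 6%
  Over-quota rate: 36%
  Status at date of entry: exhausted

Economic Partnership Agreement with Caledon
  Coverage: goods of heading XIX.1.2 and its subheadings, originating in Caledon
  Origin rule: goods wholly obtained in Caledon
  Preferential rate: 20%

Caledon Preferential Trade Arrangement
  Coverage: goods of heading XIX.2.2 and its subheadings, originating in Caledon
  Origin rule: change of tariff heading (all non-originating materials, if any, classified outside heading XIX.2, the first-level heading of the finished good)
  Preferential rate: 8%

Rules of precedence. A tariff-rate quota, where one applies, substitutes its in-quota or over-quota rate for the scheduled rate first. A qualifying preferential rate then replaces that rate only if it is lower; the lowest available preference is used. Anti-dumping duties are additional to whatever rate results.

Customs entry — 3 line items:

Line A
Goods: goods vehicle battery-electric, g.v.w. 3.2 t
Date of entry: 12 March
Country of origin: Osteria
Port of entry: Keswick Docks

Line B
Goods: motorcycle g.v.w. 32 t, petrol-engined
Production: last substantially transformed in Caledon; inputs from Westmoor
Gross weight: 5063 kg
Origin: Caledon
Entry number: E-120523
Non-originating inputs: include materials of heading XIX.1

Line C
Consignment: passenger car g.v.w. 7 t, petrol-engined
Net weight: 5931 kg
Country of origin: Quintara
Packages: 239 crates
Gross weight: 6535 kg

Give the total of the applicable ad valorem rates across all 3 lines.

66%

Line A: goods vehicle → XIX.3; battery-electric → XIX.3.3; g.v.w. 3.2 t → XIX.3.3.3. Scheduled 18%. No special measure applies. → 18%.
Line B: motorcycle → XIX.1; petrol-engined → XIX.1.2; g.v.w. 32 t → XIX.1.2.3. Scheduled 15%. Caledon agreement on XIX.1.2: not wholly obtained; Caledon agreement on XIX.2.2: XIX.1.2.3 not covered. → 15%.
Line C: passenger car → XIX.2; petrol-engined → XIX.2.1; g.v.w. 7 t → XIX.2.1.1. Scheduled 33%. No special measure applies. → 33%.
Sum: 18% + 15% + 33% = 66%.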